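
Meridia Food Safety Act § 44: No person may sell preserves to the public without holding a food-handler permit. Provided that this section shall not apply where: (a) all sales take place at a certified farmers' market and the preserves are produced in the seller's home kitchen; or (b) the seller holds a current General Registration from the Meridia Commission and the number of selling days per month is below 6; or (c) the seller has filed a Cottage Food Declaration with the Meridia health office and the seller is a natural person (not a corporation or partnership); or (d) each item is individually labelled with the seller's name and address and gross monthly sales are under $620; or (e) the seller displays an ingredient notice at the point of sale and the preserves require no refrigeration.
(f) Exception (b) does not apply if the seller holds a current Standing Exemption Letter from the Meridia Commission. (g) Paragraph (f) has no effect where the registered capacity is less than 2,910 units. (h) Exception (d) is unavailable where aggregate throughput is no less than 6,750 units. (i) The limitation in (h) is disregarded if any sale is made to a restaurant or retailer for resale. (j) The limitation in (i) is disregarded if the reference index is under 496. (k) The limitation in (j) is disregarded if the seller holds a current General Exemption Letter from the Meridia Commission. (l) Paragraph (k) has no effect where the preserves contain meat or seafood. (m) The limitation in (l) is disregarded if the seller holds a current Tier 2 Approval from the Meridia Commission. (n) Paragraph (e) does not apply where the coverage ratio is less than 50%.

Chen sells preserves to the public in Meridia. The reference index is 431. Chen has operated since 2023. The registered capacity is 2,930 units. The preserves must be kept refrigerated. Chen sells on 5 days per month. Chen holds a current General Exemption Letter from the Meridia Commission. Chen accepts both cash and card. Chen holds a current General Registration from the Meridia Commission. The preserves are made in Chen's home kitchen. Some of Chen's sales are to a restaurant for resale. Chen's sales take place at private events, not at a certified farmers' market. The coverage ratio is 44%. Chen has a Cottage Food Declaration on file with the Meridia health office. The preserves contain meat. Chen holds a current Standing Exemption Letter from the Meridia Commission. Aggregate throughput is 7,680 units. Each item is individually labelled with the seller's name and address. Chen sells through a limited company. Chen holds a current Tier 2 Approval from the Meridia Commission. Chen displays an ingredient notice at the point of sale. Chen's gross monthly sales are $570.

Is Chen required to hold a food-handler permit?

Exception (a) does not apply: sales are at private events, not a certified farmers' market.
Exception (b): a current General Registration is held; the number of selling days per month is 5, below the 6 limit — every condition holds. Turning to paragraphs (f)–(g): (f) operates against (b): a current Standing Exemption Letter is held. (g) is not engaged (the registered capacity is 2,930 units, not less than 2,910 units), so (f) stands. Exception (b) does not apply.
Exception (c) does not apply: the seller operates through a limited company.
Exception (d) is satisfied on its face — items are individually labelled; gross monthly sales are $570, under the $620 limit. Considering the limiting provisions: (h) operates (aggregate throughput is 7,680 units, meeting the 6,750 units threshold), but is displaced by (i): (i) operates against (h): some sales are to a restaurant for resale. (j) is engaged (the reference index is 431, under the 496 limit), but is overridden by (k): (k) operates against (j): a current General Exemption Letter is held. (l) applies (the preserves contain meat), but is overridden by (m): (m) operates — a current Tier 2 Approval is held. So (d) applies.
Exception (e) fails — the preserves require refrigeration.

No — exception (d) applies; Chen is not required to hold a food-handler permit.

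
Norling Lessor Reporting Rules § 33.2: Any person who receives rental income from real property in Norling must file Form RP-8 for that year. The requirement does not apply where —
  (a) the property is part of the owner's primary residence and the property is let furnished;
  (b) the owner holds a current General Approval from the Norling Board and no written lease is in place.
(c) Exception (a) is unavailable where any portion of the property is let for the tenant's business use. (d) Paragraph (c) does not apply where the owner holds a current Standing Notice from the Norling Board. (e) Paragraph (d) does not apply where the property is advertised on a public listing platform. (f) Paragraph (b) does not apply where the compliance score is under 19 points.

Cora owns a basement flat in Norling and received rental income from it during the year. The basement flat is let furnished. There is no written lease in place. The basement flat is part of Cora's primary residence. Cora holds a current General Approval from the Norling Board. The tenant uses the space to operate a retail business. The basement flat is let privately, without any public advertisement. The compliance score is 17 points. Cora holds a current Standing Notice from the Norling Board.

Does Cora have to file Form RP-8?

No — exception (a) applies; Cora is not required to file Form RP-8.

Exception (a)'s conditions are all satisfied: the basement flat is part of the primary residence; the property is let furnished. Under paragraphs (c)–(e): (c) operates (the space is let for business use), but is displaced by (d): (d) operates against (c): a current Standing Notice is held. (e), which would lift (d), does not operate here — the property is let privately without advertisement. Exception (a) stands.
All of (b)'s requirements are met (a current General Approval is held; there is no written lease). But applying paragraph (f): (f) operates against (b): the compliance score is 17 points, under the 19 points limit. (b) is therefore removed.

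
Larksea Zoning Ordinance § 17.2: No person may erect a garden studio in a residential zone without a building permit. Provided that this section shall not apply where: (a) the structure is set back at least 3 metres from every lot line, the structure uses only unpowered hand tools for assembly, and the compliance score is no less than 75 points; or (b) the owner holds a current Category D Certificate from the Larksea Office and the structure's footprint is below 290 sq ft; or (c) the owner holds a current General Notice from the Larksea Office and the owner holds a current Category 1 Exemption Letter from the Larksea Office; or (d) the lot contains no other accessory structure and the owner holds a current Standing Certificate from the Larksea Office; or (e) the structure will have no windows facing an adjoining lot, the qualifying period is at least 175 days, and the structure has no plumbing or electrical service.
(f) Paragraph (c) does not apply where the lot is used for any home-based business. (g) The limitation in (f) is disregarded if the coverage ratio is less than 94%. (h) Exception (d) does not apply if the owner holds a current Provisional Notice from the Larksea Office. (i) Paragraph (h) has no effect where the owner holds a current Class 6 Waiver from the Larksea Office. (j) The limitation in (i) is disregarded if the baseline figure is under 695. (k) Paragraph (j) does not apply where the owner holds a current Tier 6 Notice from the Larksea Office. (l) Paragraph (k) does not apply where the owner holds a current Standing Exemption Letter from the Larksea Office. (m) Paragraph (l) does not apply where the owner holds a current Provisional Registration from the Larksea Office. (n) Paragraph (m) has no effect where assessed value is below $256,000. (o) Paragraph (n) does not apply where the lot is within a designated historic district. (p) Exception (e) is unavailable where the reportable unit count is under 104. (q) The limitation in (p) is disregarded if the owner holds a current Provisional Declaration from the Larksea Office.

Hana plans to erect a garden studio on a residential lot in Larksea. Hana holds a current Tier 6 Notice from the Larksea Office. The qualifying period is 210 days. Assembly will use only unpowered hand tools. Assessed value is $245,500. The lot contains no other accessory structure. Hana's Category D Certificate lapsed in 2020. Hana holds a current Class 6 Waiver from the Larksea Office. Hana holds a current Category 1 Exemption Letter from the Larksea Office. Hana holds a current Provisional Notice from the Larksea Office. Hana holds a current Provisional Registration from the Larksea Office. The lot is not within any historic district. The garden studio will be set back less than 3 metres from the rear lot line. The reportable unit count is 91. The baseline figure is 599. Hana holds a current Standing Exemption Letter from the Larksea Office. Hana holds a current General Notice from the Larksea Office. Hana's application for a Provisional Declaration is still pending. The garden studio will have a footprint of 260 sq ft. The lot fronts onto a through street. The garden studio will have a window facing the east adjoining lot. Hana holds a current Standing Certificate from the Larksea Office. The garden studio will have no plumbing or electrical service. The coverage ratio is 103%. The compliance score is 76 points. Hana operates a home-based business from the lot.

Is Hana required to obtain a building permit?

Yes — Hana must obtain a building permit.

Exception (a) does not apply: the rear setback is under 3 m.
Exception (b) requires that the owner holds a current Category D Certificate from the Larksea Office; but the Category D Certificate is not current, so (b) is unavailable.
Exception (c)'s conditions are all satisfied: a current General Notice is held; a current Category 1 Exemption Letter is held. Turning to paragraphs (f)–(g): (f) is triggered — a home-based business operates on the lot. (g) is inapplicable (the coverage ratio is 103%, not less than 94%), so (f) stands. Exception (c) does not apply.
All of (d)'s requirements are met (the lot has no other accessory structure; a current Standing Certificate is held). But applying paragraphs (h)–(o): (h) is engaged — a current Provisional Notice is held. (i) applies (a current Class 6 Waiver is held), but is overridden by (j): (j) operates against (i): the baseline figure is 599, under the 695 limit. (k) applies (a current Tier 6 Notice is held), but is overridden by (l): (l) operates — a current Standing Exemption Letter is held. (m) would limit (l) — a current Provisional Registration is held — but (n) sets (m) aside: (n) operates against (m): assessed value is $245,500, below the $256,000 limit. (o), which would lift (n), is inapplicable — the lot is not in a historic district. (d) is therefore removed.
Exception (e) fails — a window faces an adjoining lot.
No exception is made out. Hana falls within the general rule.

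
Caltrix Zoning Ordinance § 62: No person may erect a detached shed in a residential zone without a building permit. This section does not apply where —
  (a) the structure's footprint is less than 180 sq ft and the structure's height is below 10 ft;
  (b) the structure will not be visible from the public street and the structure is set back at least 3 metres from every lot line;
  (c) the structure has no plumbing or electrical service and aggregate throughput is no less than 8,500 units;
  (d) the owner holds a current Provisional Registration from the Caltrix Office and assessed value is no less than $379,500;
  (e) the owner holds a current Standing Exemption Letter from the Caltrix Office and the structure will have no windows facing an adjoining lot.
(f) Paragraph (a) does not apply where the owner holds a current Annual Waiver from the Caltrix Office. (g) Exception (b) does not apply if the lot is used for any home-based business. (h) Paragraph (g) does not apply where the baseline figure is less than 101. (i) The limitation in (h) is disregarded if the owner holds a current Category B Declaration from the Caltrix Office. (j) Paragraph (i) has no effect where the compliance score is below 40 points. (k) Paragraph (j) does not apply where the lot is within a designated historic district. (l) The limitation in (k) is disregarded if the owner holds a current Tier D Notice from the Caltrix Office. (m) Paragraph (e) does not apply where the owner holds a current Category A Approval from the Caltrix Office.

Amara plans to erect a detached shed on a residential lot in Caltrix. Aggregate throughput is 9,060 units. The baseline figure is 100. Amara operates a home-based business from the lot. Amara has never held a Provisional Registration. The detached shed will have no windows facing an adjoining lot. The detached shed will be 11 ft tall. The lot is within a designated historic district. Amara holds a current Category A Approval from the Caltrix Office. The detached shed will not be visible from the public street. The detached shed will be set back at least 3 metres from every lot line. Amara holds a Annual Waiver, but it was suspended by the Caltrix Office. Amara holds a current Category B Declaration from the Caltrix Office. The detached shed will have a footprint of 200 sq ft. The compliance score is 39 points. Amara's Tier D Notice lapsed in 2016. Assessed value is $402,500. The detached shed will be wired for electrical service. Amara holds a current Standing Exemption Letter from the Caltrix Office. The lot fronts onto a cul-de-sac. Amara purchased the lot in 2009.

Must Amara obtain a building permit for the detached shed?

Exception (a) does not apply: the structure's footprint is 200 sq ft, not less than 180 sq ft.
Exception (b)'s conditions are all satisfied: the structure will not be visible from the street; the setback is at least 3 m on every side. But applying paragraphs (g)–(l): (g) operates against (b): a home-based business operates on the lot. (h) applies (the baseline figure is 100, less than the 101 limit), but is itself disapplied by (i): (i) is triggered — a current Category B Declaration is held. (j) would limit (i) — the compliance score is 39 points, below the 40 points limit — but (k) sets (j) aside: (k) operates — the lot is in a historic district. (l), which would lift (k), is inapplicable — there is no Tier D Notice in force. So (b) is unavailable.
Exception (c) requires that the structure has no plumbing or electrical service; but electrical service is planned, so (c) is unavailable.
Exception (d) fails — no current Provisional Registration is held.
Exception (e) is satisfied on its face — a current Standing Exemption Letter is held; no windows face an adjoining lot. However, paragraph (m) must be considered: (m) operates against (e): a current Category A Approval is held. (e) is therefore removed.
No exception displaces § 62.

Yes — Amara must obtain a building permit.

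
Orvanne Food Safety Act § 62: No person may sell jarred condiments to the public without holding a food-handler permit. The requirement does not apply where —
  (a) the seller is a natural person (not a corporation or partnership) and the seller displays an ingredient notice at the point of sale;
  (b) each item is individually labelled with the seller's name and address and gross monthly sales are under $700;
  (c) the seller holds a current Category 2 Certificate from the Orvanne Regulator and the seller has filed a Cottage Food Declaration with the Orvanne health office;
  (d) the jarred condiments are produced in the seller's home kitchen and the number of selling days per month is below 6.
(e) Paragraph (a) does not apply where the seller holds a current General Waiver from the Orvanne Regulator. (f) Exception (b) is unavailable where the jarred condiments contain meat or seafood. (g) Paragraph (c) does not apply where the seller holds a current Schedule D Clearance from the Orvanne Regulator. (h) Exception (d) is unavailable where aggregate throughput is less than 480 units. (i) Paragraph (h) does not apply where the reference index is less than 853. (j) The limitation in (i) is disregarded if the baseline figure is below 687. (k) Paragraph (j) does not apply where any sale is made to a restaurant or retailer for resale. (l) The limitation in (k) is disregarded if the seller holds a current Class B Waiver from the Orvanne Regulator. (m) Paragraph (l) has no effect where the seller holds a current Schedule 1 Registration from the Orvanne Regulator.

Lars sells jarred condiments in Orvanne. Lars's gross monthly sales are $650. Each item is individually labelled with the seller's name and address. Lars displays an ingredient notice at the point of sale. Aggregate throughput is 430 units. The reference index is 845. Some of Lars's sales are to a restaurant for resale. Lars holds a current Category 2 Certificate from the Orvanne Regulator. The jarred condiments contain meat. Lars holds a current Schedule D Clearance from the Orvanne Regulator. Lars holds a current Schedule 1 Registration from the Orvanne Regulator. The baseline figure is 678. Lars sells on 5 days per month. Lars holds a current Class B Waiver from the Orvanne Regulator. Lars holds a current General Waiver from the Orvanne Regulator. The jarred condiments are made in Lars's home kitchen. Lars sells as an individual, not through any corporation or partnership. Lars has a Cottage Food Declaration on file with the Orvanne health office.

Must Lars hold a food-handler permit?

All of (a)'s requirements are met (the seller is a natural person; an ingredient notice is displayed). However, paragraph (e) must be considered: (e) operates — a current General Waiver is held. Exception (a) does not apply.
All of (b)'s requirements are met (items are individually labelled; gross monthly sales are $650, under the $700 limit). But: (f) operates — the jarred condiments contain meat. So (b) is unavailable.
All of (c)'s requirements are met (a current Category 2 Certificate is held; a Cottage Food Declaration is on file). Turning to paragraph (g): (g) operates — a current Schedule D Clearance is held. Exception (c) does not apply.
Exception (d) is satisfied on its face — the jarred condiments are home-kitchen produced; the number of selling days per month is 5, below the 6 limit. As to paragraphs (h)–(m): (h) operates (aggregate throughput is 430 units, less than the 480 units limit), but is overridden by (i): (i) is engaged — the reference index is 845, less than the 853 limit. (j) applies (the baseline figure is 678, below the 687 limit), but is overridden by (k): (k) is engaged — some sales are to a restaurant for resale. (l) operates (a current Class B Waiver is held), but is displaced by (m): (m) operates against (l): a current Schedule 1 Registration is held. (d) remains available.

No — exception (d) applies; Lars is not required to hold a food-handler permit.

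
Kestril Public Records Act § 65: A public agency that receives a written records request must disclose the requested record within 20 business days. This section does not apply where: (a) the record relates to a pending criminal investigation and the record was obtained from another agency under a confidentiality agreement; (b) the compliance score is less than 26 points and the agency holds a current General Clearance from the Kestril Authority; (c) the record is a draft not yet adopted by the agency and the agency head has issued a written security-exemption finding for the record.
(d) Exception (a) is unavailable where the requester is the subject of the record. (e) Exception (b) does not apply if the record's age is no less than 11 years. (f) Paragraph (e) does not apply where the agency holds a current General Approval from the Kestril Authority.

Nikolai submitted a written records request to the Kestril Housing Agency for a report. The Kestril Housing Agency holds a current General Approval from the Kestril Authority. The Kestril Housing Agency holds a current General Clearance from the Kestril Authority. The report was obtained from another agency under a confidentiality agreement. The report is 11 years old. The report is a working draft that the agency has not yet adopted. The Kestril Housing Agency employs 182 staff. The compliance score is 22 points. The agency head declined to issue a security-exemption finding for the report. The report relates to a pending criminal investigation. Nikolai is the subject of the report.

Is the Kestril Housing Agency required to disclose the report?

All of (a)'s requirements are met (the report relates to a pending investigation; the report was obtained under a confidentiality agreement). However, paragraph (d) must be considered: (d) operates against (a): Nikolai is the subject of the report. (a) is therefore removed.
Exception (b): the compliance score is 22 points, less than the 26 points limit; a current General Clearance is held — every condition holds. As to paragraphs (e)–(f): (e) would limit (b) — the record's age is 11 years, meeting the 11 years threshold — but (f) sets (e) aside: (f) is triggered — a current General Approval is held. Exception (b) stands.
Exception (c) fails — the agency head declined to issue a security-exemption finding.

No — exception (b) applies; the Kestril Housing Agency is not required to disclose the report.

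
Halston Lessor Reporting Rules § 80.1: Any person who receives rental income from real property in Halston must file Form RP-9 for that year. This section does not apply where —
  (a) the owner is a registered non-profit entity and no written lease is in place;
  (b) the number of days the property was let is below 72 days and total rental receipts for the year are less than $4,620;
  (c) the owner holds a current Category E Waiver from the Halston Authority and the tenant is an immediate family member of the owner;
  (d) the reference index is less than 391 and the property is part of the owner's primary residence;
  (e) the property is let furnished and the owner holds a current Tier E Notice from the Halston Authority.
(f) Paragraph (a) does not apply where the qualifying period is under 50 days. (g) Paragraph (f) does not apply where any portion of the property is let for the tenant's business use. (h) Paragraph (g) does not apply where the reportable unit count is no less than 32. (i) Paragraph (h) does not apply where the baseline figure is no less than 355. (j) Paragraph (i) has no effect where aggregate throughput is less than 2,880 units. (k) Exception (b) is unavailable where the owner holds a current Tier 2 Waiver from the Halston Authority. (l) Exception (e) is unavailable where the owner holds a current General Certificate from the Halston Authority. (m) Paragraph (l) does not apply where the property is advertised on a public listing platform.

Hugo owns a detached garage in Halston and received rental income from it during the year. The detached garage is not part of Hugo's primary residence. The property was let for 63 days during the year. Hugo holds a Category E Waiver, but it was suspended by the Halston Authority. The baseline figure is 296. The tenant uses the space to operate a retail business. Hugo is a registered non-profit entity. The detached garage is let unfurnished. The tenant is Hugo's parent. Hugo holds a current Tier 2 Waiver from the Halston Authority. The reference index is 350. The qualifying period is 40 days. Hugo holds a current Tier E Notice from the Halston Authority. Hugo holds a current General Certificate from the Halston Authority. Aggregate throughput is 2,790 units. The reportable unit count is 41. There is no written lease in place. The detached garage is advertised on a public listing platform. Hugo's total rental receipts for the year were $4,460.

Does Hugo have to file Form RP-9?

Yes — Hugo must file Form RP-9.

Exception (a) is satisfied on its face — Hugo is a registered non-profit; there is no written lease. But: (f) applies — the qualifying period is 40 days, under the 50 days limit. (g) operates (the space is let for business use), but is set aside by (h): (h) operates — the reportable unit count is 41, meeting the 32 threshold. (i), which would lift (h), is inapplicable — the baseline figure is 296, short of 355. Exception (a) does not apply.
Exception (b) is satisfied on its face — the number of days the property was let is 63 days, below the 72 days limit; total rental receipts for the year are $4,460, less than the $4,620 limit. However, paragraph (k) must be considered: (k) applies — a current Tier 2 Waiver is held. So (b) is unavailable.
Exception (c) fails — no current Category E Waiver is held.
Exception (d) fails — the detached garage is not part of the primary residence.
Exception (e) requires that the property is let furnished; but the property is let unfurnished, so (e) is unavailable.
Every exception is unavailable, so the rule governs.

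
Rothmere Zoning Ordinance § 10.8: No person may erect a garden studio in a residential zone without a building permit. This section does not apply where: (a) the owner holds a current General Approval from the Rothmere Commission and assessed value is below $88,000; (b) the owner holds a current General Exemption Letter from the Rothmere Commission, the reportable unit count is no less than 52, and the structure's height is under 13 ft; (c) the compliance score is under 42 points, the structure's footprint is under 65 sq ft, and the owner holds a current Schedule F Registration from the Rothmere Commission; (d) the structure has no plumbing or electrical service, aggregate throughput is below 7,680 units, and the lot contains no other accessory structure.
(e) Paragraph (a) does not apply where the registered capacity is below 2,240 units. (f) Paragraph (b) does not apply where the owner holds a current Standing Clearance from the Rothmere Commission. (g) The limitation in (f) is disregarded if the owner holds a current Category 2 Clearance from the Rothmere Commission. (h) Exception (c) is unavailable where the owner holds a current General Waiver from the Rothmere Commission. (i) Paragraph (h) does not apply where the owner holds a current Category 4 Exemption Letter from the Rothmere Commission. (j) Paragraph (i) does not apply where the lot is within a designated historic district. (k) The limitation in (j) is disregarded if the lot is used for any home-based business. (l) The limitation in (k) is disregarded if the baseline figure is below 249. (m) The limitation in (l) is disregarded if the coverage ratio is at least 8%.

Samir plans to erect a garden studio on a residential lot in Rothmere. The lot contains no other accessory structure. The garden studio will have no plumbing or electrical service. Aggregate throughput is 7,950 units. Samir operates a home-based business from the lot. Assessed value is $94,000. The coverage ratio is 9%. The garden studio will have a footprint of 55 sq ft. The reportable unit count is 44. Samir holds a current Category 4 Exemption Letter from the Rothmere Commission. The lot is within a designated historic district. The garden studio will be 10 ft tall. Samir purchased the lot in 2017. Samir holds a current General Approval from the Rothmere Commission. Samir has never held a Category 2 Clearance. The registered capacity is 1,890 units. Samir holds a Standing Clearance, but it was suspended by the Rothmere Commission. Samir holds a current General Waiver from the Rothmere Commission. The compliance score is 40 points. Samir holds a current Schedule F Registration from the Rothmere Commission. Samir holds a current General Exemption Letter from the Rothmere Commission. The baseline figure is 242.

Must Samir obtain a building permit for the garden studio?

Exception (a) requires that assessed value is below $88,000; but assessed value is $94,000, not below $88,000, so (a) is unavailable.
Exception (b) requires that the reportable unit count is no less than 52; but the reportable unit count is 44, short of 52, so (b) is unavailable.
Exception (c)'s conditions are all satisfied: the compliance score is 40 points, under the 42 points limit; the structure's footprint is 55 sq ft, under the 65 sq ft limit; a current Schedule F Registration is held. As to paragraphs (h)–(m): (h) operates (a current General Waiver is held), but is set aside by (i): (i) is engaged — a current Category 4 Exemption Letter is held. (j) applies (the lot is in a historic district), but is set aside by (k): (k) operates against (j): a home-based business operates on the lot. (l) operates (the baseline figure is 242, below the 249 limit), but is displaced by (m): (m) operates against (l): the coverage ratio is 9%, meeting the 8% threshold. (c) remains available.
Exception (d) requires that aggregate throughput is below 7,680 units; but aggregate throughput is 7,950 units, not below 7,680 units, so (d) is unavailable.

No — exception (c) applies; Samir does not need a building permit.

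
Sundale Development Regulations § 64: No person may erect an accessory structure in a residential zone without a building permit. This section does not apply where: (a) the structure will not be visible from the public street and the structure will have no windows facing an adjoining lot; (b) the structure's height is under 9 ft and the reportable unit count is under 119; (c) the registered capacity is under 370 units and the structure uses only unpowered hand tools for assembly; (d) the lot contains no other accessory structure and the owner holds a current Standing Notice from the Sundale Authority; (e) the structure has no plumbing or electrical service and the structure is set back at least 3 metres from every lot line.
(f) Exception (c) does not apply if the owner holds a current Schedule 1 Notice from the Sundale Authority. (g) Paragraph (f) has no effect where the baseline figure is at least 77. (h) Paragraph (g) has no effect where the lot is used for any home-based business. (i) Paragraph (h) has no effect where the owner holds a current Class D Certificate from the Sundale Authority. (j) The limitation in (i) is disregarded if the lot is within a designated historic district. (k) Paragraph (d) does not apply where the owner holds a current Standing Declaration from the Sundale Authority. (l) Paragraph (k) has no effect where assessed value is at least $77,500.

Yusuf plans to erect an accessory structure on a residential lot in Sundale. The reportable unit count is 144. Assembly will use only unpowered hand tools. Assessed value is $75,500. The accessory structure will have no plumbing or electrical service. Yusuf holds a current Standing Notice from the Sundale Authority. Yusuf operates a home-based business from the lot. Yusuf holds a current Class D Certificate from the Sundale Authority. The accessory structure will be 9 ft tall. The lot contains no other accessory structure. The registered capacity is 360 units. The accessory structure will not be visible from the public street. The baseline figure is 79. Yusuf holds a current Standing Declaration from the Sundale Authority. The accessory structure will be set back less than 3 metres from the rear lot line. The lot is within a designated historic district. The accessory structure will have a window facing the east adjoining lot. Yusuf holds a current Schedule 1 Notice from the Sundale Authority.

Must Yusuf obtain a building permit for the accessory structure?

Yes — Yusuf must obtain a building permit.

Exception (a) fails — a window faces an adjoining lot.
Exception (b) does not apply: the structure's height is 9 ft, not under 9 ft.
All of (c)'s requirements are met (the registered capacity is 360 units, under the 370 units limit; assembly uses only hand tools). But applying paragraphs (f)–(j): (f) is triggered — a current Schedule 1 Notice is held. (g) is triggered (the baseline figure is 79, meeting the 77 threshold), but yields to (h): (h) operates against (g): a home-based business operates on the lot. (i) would limit (h) — a current Class D Certificate is held — but (j) sets (i) aside: (j) applies — the lot is in a historic district. So (c) is unavailable.
Exception (d)'s conditions are all satisfied: the lot has no other accessory structure; a current Standing Notice is held. But: (k) operates against (d): a current Standing Declaration is held. (l), which would lift (k), is inapplicable — assessed value is $75,500, short of $77,500. (d) is therefore removed.
Exception (e) requires that the structure is set back at least 3 metres from every lot line; but the rear setback is under 3 m, so (e) is unavailable.
No exception displaces § 64.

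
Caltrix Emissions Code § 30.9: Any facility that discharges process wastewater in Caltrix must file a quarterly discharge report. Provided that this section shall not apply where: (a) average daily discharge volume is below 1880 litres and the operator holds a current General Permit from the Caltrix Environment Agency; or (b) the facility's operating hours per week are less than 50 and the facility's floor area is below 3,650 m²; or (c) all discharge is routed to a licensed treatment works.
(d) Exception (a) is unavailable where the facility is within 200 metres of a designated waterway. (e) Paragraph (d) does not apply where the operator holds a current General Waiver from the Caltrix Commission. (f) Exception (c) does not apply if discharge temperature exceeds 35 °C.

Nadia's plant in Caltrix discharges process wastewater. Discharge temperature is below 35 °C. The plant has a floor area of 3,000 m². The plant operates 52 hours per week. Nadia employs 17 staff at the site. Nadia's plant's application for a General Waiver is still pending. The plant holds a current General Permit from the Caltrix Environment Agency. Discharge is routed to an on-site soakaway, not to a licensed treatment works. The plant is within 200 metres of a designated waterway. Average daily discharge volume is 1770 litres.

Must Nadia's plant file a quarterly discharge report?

Exception (a) is satisfied on its face — average daily discharge volume is 1770 litres, below the 1880 litres limit; a current General Permit is held. But: (d) applies — the plant is within 200 m of a designated waterway. (e), which would lift (d), is not triggered — the General Waiver is not current. (a) is therefore removed.
Exception (b) does not apply: the facility's operating hours per week are 52, not less than 50.
Exception (c) does not apply: discharge is not routed to a licensed treatment works.
No exception applies. The general rule governs.

Yes — Nadia's plant must file a quarterly discharge report.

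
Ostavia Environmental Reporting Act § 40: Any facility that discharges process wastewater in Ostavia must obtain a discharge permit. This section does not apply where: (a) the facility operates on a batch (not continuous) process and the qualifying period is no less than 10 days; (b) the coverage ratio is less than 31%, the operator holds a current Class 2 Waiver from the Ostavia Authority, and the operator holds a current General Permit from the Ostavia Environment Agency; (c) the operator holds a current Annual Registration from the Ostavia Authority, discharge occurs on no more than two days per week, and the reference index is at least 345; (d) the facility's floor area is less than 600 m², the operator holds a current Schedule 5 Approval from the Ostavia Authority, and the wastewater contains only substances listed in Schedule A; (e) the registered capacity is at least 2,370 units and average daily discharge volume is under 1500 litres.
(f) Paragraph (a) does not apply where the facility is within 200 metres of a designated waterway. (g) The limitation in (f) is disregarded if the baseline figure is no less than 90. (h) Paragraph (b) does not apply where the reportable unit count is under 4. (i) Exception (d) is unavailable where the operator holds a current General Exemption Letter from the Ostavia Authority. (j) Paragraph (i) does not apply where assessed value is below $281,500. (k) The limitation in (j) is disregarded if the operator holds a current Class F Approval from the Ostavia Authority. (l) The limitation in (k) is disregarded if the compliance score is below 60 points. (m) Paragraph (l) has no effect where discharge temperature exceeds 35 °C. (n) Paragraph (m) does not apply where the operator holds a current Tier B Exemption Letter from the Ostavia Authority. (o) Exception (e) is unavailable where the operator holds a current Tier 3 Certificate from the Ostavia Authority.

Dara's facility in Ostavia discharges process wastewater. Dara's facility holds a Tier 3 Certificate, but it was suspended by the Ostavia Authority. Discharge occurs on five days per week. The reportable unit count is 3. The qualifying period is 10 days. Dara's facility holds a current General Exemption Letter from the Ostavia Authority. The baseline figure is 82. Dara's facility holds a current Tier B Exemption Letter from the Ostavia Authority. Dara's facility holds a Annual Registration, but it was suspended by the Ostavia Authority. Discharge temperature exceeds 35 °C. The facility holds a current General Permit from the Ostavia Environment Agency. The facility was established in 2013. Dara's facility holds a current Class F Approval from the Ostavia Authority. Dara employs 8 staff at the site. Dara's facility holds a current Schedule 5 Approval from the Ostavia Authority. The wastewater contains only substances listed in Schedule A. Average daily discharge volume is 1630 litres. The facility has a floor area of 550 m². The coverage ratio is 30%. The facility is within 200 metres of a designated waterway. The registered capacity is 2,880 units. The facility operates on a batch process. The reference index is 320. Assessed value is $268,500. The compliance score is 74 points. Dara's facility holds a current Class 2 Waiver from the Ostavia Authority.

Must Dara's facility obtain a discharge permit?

Exception (a): the facility operates on a batch process; the qualifying period is 10 days, meeting the 10 days threshold — every condition holds. However, paragraphs (f)–(g) must be considered: (f) operates against (a): the facility is within 200 m of a designated waterway. (g) is inapplicable (the baseline figure is 82, short of 90), so (f) stands. Exception (a) does not apply.
All of (b)'s requirements are met (the coverage ratio is 30%, less than the 31% limit; a current Class 2 Waiver is held; a current General Permit is held). But applying paragraph (h): (h) is triggered — the reportable unit count is 3, under the 4 limit. So (b) is unavailable.
Exception (c) fails — the Annual Registration is not current.
Exception (d) is satisfied on its face — the facility's floor area is 550 m², less than the 600 m² limit; a current Schedule 5 Approval is held; the wastewater is Schedule-A-only. But: (i) operates against (d): a current General Exemption Letter is held. (j) would limit (i) — assessed value is $268,500, below the $281,500 limit — but (k) sets (j) aside: (k) operates against (j): a current Class F Approval is held. (l) is not triggered (the compliance score is 74 points, not below 60 points), so (k) stands. (d) is therefore removed.
Exception (e) fails — average daily discharge volume is 1630 litres, not under 1500 litres.
Every exception is unavailable, so the rule governs.

Yes — Dara's facility must obtain a discharge permit.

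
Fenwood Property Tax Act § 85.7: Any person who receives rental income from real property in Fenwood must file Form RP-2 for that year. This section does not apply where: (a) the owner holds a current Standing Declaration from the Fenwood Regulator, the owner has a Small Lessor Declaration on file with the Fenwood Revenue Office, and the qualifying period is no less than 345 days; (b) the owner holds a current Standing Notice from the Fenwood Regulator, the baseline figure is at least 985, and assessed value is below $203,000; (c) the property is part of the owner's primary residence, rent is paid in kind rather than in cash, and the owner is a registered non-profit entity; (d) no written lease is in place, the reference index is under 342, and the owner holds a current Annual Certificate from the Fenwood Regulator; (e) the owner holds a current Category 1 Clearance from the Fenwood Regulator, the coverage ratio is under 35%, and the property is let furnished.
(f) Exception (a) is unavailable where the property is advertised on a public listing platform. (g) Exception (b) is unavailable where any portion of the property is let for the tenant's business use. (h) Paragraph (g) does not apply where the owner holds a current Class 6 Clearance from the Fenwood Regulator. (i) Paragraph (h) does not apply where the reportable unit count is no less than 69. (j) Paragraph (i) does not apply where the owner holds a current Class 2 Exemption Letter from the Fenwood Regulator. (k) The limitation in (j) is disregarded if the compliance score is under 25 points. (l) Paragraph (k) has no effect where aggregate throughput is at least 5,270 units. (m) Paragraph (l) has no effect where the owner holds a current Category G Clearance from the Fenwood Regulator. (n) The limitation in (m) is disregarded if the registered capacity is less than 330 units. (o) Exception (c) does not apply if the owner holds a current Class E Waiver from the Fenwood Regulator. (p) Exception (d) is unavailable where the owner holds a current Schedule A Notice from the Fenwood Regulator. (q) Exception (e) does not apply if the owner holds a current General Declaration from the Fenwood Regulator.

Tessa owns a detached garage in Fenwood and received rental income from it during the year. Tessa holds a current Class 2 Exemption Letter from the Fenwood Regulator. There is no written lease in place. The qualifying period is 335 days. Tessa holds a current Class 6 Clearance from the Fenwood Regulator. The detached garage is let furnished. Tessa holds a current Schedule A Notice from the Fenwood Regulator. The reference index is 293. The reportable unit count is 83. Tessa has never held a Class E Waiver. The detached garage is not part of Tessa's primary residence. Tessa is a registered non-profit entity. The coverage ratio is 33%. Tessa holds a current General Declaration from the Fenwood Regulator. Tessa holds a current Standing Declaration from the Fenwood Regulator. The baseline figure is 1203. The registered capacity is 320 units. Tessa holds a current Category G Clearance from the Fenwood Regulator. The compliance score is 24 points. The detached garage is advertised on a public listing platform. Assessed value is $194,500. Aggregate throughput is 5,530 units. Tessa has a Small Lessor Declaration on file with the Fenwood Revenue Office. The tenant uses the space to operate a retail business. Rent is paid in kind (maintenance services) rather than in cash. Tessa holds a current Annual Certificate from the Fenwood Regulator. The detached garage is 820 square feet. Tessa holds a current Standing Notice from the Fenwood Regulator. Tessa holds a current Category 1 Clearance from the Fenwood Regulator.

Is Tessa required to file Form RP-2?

No — exception (b) applies; Tessa is not required to file Form RP-2.

Exception (a) does not apply: the qualifying period is 335 days, short of 345 days.
Exception (b): a current Standing Notice is held; the baseline figure is 1,203, meeting the 985 threshold; assessed value is $194,500, below the $203,000 limit — every condition holds. As to paragraphs (g)–(n): (g) operates (the space is let for business use), but yields to (h): (h) operates against (g): a current Class 6 Clearance is held. (i) would limit (h) — the reportable unit count is 83, meeting the 69 threshold — but (j) sets (i) aside: (j) applies — a current Class 2 Exemption Letter is held. (k) would limit (j) — the compliance score is 24 points, under the 25 points limit — but (l) sets (k) aside: (l) operates against (k): aggregate throughput is 5,530 units, meeting the 5,270 units threshold. (m) would limit (l) — a current Category G Clearance is held — but (n) sets (m) aside: (n) operates against (m): the registered capacity is 320 units, less than the 330 units limit. (b) remains available.
Exception (c) fails — the detached garage is not part of the primary residence.
Exception (d) is satisfied on its face — there is no written lease; the reference index is 293, under the 342 limit; a current Annual Certificate is held. But applying paragraph (p): (p) is triggered — a current Schedule A Notice is held. Exception (d) does not apply.
All of (e)'s requirements are met (a current Category 1 Clearance is held; the coverage ratio is 33%, under the 35% limit; the property is let furnished). However, paragraph (q) must be considered: (q) is triggered — a current General Declaration is held. So (e) is unavailable.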